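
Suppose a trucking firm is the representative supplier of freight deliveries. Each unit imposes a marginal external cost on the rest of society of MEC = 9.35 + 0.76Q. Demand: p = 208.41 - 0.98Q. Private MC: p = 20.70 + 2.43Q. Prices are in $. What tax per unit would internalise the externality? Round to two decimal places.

tax = $41.86 per unit

Social marginal cost = private MC + MEC = 30.05 + 3.19Q.
Set SMC = demand: 30.05 + 3.19Q = 208.41 - 0.98Q → Q* = 42.7722.
The Pigouvian tax equals MEC at Q*: 9.35 + 0.76×42.7722 = 41.8569.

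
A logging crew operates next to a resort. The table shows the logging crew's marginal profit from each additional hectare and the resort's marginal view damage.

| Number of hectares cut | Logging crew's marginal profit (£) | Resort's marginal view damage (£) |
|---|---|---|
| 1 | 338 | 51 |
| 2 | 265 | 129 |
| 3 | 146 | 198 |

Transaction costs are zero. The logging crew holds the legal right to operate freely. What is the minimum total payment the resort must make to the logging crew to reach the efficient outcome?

Left alone the logging crew would choose level 3 (marginal profit stays positive).
Efficient level: k* = 2 (marginal profit ≥ marginal view damage through 2).
The resort must at least cover the logging crew's forgone profit from cutting 3→2: 146 = 146.

£146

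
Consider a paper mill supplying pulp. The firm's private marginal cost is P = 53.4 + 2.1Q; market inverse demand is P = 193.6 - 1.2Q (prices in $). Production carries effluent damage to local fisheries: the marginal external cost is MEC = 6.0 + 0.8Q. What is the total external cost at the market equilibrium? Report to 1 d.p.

Market equilibrium (private): 53.4 + 2.1Q = 193.6 - 1.2Q → Q_m = 42.4848.
Total external cost = ∫₀^{Q_m} (6.0 + 0.8Q) dQ = 6.0×42.4848 + ½×0.8×42.4848² = 976.8921.

$976.9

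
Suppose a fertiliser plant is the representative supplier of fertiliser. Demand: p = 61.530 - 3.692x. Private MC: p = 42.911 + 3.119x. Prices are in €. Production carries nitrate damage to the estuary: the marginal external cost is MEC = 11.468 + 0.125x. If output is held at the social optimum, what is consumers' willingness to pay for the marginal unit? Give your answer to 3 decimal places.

Social marginal cost = private MC + MEC = 54.379 + 3.244x.
Set SMC = demand: 54.379 + 3.244x = 61.530 - 3.692x → x* = 1.0310.
Consumer price on the demand curve at x*: 61.530 − 3.692×1.0310 = 57.7235.

P = €57.724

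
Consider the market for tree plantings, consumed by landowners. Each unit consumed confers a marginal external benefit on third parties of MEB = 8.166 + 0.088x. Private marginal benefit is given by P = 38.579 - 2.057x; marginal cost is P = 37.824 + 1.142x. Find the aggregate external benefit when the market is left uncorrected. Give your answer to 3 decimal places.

1.930

Market equilibrium (private): 37.824 + 1.142x = 38.579 - 2.057x → x_m = 0.2360.
Total external benefit = ∫₀^{x_m} (8.166 + 0.088x) dx = 8.166×0.2360 + ½×0.088×0.2360² = 1.9296.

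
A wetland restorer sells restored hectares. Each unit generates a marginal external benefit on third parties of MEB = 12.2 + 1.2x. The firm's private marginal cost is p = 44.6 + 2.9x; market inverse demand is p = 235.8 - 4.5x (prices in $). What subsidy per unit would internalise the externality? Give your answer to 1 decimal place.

Social marginal cost = private MC − MEB = 32.4 + 1.7x.
Set SMC = demand: 32.4 + 1.7x = 235.8 - 4.5x → x* = 32.8065.
The Pigouvian subsidy equals MEB at x*: 12.2 + 1.2×32.8065 = 51.5678.

subsidy = $51.6 per unit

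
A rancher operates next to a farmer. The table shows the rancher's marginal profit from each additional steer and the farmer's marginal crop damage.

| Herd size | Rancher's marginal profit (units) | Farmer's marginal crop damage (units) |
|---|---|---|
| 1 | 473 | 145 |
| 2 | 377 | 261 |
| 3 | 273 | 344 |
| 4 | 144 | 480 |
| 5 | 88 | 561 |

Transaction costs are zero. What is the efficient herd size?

Bargaining reaches the level where marginal profit last exceeds marginal crop damage.
That holds through level 2 (377 ≥ 261) but not at 3 (273 < 344).

2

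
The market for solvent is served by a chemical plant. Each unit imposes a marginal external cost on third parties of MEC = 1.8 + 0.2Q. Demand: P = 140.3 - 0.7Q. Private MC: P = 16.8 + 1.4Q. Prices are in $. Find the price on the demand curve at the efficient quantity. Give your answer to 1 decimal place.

P = $103.3

Social marginal cost = private MC + MEC = 18.6 + 1.6Q.
Set SMC = demand: 18.6 + 1.6Q = 140.3 - 0.7Q → Q* = 52.9130.
Consumer price on the demand curve at Q*: 140.3 − 0.7×52.9130 = 103.2609.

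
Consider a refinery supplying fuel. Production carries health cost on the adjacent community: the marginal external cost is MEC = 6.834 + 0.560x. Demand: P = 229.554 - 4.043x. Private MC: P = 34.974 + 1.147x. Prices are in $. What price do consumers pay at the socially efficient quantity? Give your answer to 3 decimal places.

Social marginal cost = private MC + MEC = 41.808 + 1.707x.
Set SMC = demand: 41.808 + 1.707x = 229.554 - 4.043x → x* = 32.6515.
Consumer price on the demand curve at x*: 229.554 − 4.043×32.6515 = 97.5440.

P = $97.544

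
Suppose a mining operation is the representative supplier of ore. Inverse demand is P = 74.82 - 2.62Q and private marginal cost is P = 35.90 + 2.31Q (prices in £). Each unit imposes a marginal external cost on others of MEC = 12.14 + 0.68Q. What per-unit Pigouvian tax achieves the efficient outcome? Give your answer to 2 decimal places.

tax = £15.39 per unit

Social marginal cost = private MC + MEC = 48.04 + 2.99Q.
Set SMC = demand: 48.04 + 2.99Q = 74.82 - 2.62Q → Q* = 4.7736.
The Pigouvian tax equals MEC at Q*: 12.14 + 0.68×4.7736 = 15.3860.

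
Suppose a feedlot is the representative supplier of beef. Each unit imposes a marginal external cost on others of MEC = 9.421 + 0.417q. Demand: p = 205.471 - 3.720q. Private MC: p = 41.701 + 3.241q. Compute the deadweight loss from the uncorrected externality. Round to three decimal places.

Market equilibrium (private): 41.701 + 3.241q = 205.471 - 3.720q → q_m = 23.5268.
Social marginal cost = private MC + MEC = 51.122 + 3.658q.
Set SMC = demand: 51.122 + 3.658q = 205.471 - 3.720q → q* = 20.9202.
Height of the DWL triangle at q_m is SMC(q_m) − demand(q_m) = MEC(q_m) = 19.2317.
DWL = ½ × 2.6066 × 19.2317 = 25.0647.

DWL = 25.065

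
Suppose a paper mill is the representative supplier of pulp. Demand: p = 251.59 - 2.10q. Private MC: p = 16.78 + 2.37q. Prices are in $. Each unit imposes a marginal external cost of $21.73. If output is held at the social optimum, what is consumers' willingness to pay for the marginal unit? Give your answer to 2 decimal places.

Social marginal cost = private MC + MEC = 38.51 + 2.37q.
Set SMC = demand: 38.51 + 2.37q = 251.59 - 2.10q → q* = 47.6689.
Consumer price on the demand curve at q*: 251.59 − 2.10×47.6689 = 151.4853.

P = $151.49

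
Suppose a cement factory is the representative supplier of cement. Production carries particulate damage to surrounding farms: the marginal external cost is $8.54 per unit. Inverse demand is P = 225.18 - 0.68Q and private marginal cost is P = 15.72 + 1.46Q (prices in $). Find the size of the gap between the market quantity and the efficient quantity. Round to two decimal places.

3.99 units

Market equilibrium (private): 15.72 + 1.46Q = 225.18 - 0.68Q → Q_m = 97.8785.
Social marginal cost = private MC + MEC = 24.26 + 1.46Q.
Set SMC = demand: 24.26 + 1.46Q = 225.18 - 0.68Q → Q* = 93.8879.
Gap = |97.8785 − 93.8879| = 3.9906.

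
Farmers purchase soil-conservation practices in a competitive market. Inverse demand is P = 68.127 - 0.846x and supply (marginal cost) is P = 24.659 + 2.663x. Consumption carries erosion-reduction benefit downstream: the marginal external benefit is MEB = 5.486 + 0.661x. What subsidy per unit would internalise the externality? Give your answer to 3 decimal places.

Social marginal benefit = demand + MEB = 73.613 - 0.185x.
Set SMB = MC: 73.613 - 0.185x = 24.659 + 2.663x → x* = 17.1889.
The Pigouvian subsidy equals MEB at x*: 5.486 + 0.661×17.1889 = 16.8479.

subsidy = 16.848 per unit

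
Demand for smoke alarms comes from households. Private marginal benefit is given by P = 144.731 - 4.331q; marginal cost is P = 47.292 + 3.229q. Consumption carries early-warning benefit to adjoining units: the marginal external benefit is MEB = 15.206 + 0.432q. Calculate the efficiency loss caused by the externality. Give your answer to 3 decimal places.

Market equilibrium (private): 47.292 + 3.229q = 144.731 - 4.331q → q_m = 12.8888.
Social marginal benefit = demand + MEB = 159.937 - 3.899q.
Set SMB = MC: 159.937 - 3.899q = 47.292 + 3.229q → q* = 15.8032.
The loss is the area between SMB and MC from q* to q_m; with linear curves that's a triangle of height MEB(q_m).
DWL = ½ × 2.9144 × 20.7739 = 30.2717.

DWL = 30.272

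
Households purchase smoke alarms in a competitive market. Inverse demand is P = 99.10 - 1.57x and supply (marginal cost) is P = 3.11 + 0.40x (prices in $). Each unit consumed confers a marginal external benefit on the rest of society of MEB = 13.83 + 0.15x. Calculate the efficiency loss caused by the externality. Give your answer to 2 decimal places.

DWL = $122.76

Market equilibrium (private): 3.11 + 0.40x = 99.10 - 1.57x → x_m = 48.7259.
Social marginal benefit = demand + MEB = 112.93 - 1.42x.
Set SMB = MC: 112.93 - 1.42x = 3.11 + 0.40x → x* = 60.3407.
Height of the DWL triangle at x_m is SMB(x_m) − MC(x_m) = MEB(x_m) = 21.1389.
DWL = ½ × 11.6148 × 21.1389 = 122.7620.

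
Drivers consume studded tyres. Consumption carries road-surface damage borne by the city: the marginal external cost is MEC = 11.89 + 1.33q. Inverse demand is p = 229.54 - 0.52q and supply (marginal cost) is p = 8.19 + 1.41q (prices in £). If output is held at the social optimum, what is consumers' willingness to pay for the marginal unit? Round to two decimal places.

Social marginal benefit = demand − MEC = 217.65 - 1.85q.
Set SMB = MC: 217.65 - 1.85q = 8.19 + 1.41q → q* = 64.2515.
Consumer price on the demand curve at q*: 229.54 − 0.52×64.2515 = 196.1292.

P = £196.13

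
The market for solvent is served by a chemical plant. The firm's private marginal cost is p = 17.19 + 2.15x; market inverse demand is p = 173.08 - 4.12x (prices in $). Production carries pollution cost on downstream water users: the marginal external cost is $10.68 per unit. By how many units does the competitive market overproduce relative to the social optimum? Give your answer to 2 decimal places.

1.70 units

Market equilibrium (private): 17.19 + 2.15x = 173.08 - 4.12x → x_m = 24.8628.
Social marginal cost = private MC + MEC = 27.87 + 2.15x.
Set SMC = demand: 27.87 + 2.15x = 173.08 - 4.12x → x* = 23.1595.
Gap = |24.8628 − 23.1595| = 1.7033.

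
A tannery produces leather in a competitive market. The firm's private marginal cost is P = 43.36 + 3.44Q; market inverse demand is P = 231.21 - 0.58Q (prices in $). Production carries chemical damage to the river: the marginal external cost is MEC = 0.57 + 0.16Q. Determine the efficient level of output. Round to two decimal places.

Q* = 44.80

Social marginal cost = private MC + MEC = 43.93 + 3.60Q.
Set SMC = demand: 43.93 + 3.60Q = 231.21 - 0.58Q → Q* = 44.8038.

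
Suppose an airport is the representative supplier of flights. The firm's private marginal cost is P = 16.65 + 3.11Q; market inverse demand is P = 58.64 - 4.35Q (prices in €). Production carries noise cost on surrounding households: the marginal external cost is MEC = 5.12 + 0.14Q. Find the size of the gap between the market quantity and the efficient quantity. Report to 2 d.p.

0.78 units

Market equilibrium (private): 16.65 + 3.11Q = 58.64 - 4.35Q → Q_m = 5.6287.
Social marginal cost = private MC + MEC = 21.77 + 3.25Q.
Set SMC = demand: 21.77 + 3.25Q = 58.64 - 4.35Q → Q* = 4.8513.
Gap = |5.6287 − 4.8513| = 0.7774.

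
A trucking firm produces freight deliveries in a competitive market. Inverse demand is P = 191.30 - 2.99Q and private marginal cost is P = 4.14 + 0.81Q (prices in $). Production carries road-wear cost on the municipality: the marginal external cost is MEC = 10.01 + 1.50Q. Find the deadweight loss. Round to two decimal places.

Market equilibrium (private): 4.14 + 0.81Q = 191.30 - 2.99Q → Q_m = 49.2526.
Social marginal cost = private MC + MEC = 14.15 + 2.31Q.
Set SMC = demand: 14.15 + 2.31Q = 191.30 - 2.99Q → Q* = 33.4245.
Height of the DWL triangle at Q_m is SMC(Q_m) − demand(Q_m) = MEC(Q_m) = 83.8889.
DWL = ½ × 15.8281 × 83.8889 = 663.9009.

DWL = $663.90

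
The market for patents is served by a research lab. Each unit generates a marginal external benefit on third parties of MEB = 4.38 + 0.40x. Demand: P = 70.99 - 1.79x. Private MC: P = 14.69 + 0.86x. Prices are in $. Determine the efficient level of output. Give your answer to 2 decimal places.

x* = 26.97

Social marginal cost = private MC − MEB = 10.31 + 0.46x.
Set SMC = demand: 10.31 + 0.46x = 70.99 - 1.79x → x* = 26.9689.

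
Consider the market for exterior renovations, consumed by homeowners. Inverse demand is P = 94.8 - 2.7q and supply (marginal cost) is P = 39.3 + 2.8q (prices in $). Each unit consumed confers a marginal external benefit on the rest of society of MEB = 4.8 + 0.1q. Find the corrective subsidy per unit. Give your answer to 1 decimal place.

subsidy = $5.9 per unit

Social marginal benefit = demand + MEB = 99.6 - 2.6q.
Set SMB = MC: 99.6 - 2.6q = 39.3 + 2.8q → q* = 11.1667.
The Pigouvian subsidy equals MEB at q*: 4.8 + 0.1×11.1667 = 5.9167.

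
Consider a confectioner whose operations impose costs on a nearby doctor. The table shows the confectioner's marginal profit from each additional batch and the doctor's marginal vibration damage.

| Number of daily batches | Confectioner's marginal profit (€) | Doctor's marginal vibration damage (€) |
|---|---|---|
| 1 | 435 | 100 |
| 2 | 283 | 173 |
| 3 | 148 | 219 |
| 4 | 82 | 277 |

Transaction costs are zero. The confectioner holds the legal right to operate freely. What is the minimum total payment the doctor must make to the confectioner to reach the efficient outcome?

Left alone the confectioner would choose level 4 (marginal profit stays positive).
Efficient level: k* = 2 (marginal profit ≥ marginal vibration damage through 2).
The doctor must at least cover the confectioner's forgone profit from cutting 4→2: 148 + 82 = 230.

€230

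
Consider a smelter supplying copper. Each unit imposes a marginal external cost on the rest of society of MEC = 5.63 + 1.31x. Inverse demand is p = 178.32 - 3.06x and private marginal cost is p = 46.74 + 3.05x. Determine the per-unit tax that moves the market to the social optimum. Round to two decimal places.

tax = 27.87 per unit

Social marginal cost = private MC + MEC = 52.37 + 4.36x.
Set SMC = demand: 52.37 + 4.36x = 178.32 - 3.06x → x* = 16.9744.
The Pigouvian tax equals MEC at x*: 5.63 + 1.31×16.9744 = 27.8665.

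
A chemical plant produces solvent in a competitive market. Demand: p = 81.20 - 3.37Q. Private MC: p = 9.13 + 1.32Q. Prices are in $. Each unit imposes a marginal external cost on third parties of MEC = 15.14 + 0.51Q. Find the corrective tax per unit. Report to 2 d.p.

Social marginal cost = private MC + MEC = 24.27 + 1.83Q.
Set SMC = demand: 24.27 + 1.83Q = 81.20 - 3.37Q → Q* = 10.9481.
The Pigouvian tax equals MEC at Q*: 15.14 + 0.51×10.9481 = 20.7235.

tax = $20.72 per unit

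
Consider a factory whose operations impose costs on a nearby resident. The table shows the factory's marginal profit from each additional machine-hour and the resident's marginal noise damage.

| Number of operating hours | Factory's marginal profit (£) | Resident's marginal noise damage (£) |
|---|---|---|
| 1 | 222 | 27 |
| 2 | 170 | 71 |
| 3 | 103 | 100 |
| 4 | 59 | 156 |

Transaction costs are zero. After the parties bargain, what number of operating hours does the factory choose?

Bargaining reaches the level where marginal profit last exceeds marginal noise damage.
That holds through level 3 (103 ≥ 100) but not at 4 (59 < 156).

3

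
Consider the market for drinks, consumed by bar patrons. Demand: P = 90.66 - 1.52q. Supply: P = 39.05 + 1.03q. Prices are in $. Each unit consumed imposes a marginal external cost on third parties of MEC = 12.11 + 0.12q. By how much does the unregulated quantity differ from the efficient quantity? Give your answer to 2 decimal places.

Market equilibrium (private): 39.05 + 1.03q = 90.66 - 1.52q → q_m = 20.2392.
Social marginal benefit = demand − MEC = 78.55 - 1.64q.
Set SMB = MC: 78.55 - 1.64q = 39.05 + 1.03q → q* = 14.7940.
Gap = |20.2392 − 14.7940| = 5.4452.

5.45 units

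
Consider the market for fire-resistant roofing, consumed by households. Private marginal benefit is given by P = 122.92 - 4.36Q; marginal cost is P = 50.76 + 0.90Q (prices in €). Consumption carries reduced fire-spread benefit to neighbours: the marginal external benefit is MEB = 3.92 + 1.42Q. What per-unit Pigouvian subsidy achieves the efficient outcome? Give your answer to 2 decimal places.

subsidy = €32.05 per unit

Social marginal benefit = demand + MEB = 126.84 - 2.94Q.
Set SMB = MC: 126.84 - 2.94Q = 50.76 + 0.90Q → Q* = 19.8125.
The Pigouvian subsidy equals MEB at Q*: 3.92 + 1.42×19.8125 = 32.0538.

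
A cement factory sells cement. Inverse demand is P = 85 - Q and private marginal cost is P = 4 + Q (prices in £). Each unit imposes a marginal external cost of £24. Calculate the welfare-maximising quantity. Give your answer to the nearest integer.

Social marginal cost = private MC + MEC = 28 + Q.
Set SMC = demand: 28 + Q = 85 - Q → Q* = 28.5000.

Q* = 29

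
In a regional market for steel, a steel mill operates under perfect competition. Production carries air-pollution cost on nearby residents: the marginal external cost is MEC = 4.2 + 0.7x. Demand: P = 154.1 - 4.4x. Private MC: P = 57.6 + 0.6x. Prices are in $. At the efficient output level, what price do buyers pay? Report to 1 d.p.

Social marginal cost = private MC + MEC = 61.8 + 1.3x.
Set SMC = demand: 61.8 + 1.3x = 154.1 - 4.4x → x* = 16.1930.
Consumer price on the demand curve at x*: 154.1 − 4.4×16.1930 = 82.8508.

P = $82.9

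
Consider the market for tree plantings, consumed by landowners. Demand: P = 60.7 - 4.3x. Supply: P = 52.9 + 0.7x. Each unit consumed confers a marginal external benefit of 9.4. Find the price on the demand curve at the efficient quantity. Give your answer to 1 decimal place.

P = 45.9

Social marginal benefit = demand + MEB = 70.1 - 4.3x.
Set SMB = MC: 70.1 - 4.3x = 52.9 + 0.7x → x* = 3.4400.
Consumer price on the demand curve at x*: 60.7 − 4.3×3.4400 = 45.9080.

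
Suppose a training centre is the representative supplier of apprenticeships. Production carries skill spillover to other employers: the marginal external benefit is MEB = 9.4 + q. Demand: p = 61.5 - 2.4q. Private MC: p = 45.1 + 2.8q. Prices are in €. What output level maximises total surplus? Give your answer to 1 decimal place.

Social marginal cost = private MC − MEB = 35.7 + 1.8q.
Set SMC = demand: 35.7 + 1.8q = 61.5 - 2.4q → q* = 6.1429.

q* = 6.1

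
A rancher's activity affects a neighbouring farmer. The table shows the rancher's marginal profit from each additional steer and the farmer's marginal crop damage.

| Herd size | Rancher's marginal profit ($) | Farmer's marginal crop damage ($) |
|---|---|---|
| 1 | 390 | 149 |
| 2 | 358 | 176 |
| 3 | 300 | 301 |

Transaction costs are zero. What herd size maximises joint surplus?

2

Bargaining reaches the level where marginal profit last exceeds marginal crop damage.
That holds through level 2 (358 ≥ 176) but not at 3 (300 < 301).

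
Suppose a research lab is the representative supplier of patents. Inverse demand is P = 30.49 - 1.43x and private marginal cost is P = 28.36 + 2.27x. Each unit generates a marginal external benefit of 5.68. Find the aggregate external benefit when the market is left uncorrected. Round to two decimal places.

Market equilibrium (private): 28.36 + 2.27x = 30.49 - 1.43x → x_m = 0.5757.
Total external benefit = MEB × x_m = 5.68 × 0.5757 = 3.2700.

3.27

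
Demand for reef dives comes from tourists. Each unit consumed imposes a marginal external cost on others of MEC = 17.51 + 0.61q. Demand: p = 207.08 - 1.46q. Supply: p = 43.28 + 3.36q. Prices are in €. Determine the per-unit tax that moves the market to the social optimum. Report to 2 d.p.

tax = €33.94 per unit

Social marginal benefit = demand − MEC = 189.57 - 2.07q.
Set SMB = MC: 189.57 - 2.07q = 43.28 + 3.36q → q* = 26.9411.
The Pigouvian tax equals MEC at q*: 17.51 + 0.61×26.9411 = 33.9441.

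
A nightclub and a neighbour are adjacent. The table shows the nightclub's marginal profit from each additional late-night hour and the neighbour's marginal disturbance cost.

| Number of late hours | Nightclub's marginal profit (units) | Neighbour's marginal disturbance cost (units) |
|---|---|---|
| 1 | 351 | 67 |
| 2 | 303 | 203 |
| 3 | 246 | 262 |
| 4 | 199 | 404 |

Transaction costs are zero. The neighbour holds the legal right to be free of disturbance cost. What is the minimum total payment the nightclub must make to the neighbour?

270

Efficient level: marginal profit ≥ marginal disturbance cost through level 2, so k* = 2.
With the neighbour holding the right, the nightclub must at least compensate total damage at k*: 67 + 203 = 270.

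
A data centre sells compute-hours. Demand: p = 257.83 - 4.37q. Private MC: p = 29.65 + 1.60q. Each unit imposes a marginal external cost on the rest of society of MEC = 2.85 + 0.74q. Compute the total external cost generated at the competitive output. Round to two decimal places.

Market equilibrium (private): 29.65 + 1.60q = 257.83 - 4.37q → q_m = 38.2211.
Total external cost = ∫₀^{q_m} (2.85 + 0.74q) dq = 2.85×38.2211 + ½×0.74×38.2211² = 649.4456.

649.45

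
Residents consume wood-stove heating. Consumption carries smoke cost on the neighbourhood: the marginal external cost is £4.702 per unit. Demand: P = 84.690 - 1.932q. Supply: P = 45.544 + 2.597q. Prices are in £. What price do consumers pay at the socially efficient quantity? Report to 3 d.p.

Social marginal benefit = demand − MEC = 79.988 - 1.932q.
Set SMB = MC: 79.988 - 1.932q = 45.544 + 2.597q → q* = 7.6052.
Consumer price on the demand curve at q*: 84.690 − 1.932×7.6052 = 69.9968.

P = £69.997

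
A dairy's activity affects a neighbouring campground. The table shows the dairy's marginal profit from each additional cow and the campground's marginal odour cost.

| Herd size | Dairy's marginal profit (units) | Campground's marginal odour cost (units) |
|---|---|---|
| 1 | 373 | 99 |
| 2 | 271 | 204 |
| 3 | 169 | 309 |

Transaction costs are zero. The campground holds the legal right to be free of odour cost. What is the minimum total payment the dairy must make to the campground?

Efficient level: marginal profit ≥ marginal odour cost through level 2, so k* = 2.
With the campground holding the right, the dairy must at least compensate total damage at k*: 99 + 204 = 303.

303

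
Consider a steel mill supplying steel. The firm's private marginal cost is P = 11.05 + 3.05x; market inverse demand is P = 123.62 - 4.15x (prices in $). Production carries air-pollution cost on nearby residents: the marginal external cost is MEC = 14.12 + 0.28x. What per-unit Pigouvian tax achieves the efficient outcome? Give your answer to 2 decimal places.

Social marginal cost = private MC + MEC = 25.17 + 3.33x.
Set SMC = demand: 25.17 + 3.33x = 123.62 - 4.15x → x* = 13.1618.
The Pigouvian tax equals MEC at x*: 14.12 + 0.28×13.1618 = 17.8053.

tax = $17.81 per unit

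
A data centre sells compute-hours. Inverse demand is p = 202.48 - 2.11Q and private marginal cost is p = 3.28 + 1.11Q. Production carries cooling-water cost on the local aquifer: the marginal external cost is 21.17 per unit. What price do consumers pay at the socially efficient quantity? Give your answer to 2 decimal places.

Social marginal cost = private MC + MEC = 24.45 + 1.11Q.
Set SMC = demand: 24.45 + 1.11Q = 202.48 - 2.11Q → Q* = 55.2888.
Consumer price on the demand curve at Q*: 202.48 − 2.11×55.2888 = 85.8206.

P = 85.82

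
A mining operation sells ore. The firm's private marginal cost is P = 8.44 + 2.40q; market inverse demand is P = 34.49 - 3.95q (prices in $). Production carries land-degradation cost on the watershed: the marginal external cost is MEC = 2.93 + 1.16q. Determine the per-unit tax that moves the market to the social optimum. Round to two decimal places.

Social marginal cost = private MC + MEC = 11.37 + 3.56q.
Set SMC = demand: 11.37 + 3.56q = 34.49 - 3.95q → q* = 3.0786.
The Pigouvian tax equals MEC at q*: 2.93 + 1.16×3.0786 = 6.5012.

tax = $6.50 per unit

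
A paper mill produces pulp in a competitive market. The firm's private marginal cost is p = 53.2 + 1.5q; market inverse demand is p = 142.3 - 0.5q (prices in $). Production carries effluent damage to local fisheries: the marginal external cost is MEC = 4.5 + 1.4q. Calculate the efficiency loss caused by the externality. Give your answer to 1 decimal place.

DWL = $657.6

Market equilibrium (private): 53.2 + 1.5q = 142.3 - 0.5q → q_m = 44.5500.
Social marginal cost = private MC + MEC = 57.7 + 2.9q.
Set SMC = demand: 57.7 + 2.9q = 142.3 - 0.5q → q* = 24.8824.
Height of the DWL triangle at q_m is SMC(q_m) − demand(q_m) = MEC(q_m) = 66.8700.
DWL = ½ × 19.6676 × 66.8700 = 657.5862.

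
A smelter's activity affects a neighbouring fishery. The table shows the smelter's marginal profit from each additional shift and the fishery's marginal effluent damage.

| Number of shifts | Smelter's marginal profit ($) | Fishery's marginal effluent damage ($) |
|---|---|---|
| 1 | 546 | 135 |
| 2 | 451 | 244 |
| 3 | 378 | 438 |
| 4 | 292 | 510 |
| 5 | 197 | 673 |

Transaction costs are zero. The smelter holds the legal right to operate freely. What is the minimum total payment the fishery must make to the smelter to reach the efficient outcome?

Left alone the smelter would choose level 5 (marginal profit stays positive).
Efficient level: k* = 2 (marginal profit ≥ marginal effluent damage through 2).
The fishery must at least cover the smelter's forgone profit from cutting 5→2: 378 + 292 + 197 = 867.

$867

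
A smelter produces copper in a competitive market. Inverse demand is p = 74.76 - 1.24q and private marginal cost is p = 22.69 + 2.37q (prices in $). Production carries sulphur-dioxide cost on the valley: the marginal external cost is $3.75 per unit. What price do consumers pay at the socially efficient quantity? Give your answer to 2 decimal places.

P = $58.16

Social marginal cost = private MC + MEC = 26.44 + 2.37q.
Set SMC = demand: 26.44 + 2.37q = 74.76 - 1.24q → q* = 13.3850.
Consumer price on the demand curve at q*: 74.76 − 1.24×13.3850 = 58.1626.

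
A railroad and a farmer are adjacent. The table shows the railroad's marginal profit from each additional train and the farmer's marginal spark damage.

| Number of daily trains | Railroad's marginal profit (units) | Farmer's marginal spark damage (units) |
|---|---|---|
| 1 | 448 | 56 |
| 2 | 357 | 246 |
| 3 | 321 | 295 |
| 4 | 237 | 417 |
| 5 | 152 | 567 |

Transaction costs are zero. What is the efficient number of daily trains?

3

Bargaining reaches the level where marginal profit last exceeds marginal spark damage.
That holds through level 3 (321 ≥ 295) but not at 4 (237 < 417).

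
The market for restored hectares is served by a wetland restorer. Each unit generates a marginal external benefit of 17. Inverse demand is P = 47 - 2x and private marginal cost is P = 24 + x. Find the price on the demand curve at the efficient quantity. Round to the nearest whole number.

Social marginal cost = private MC − MEB = 7 + x.
Set SMC = demand: 7 + x = 47 - 2x → x* = 13.3333.
Consumer price on the demand curve at x*: 47 − 2×13.3333 = 20.3334.

P = 20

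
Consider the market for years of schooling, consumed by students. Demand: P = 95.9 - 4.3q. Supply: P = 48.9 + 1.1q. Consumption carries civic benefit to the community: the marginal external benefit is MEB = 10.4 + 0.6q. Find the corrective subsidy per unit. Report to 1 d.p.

subsidy = 17.6 per unit

Social marginal benefit = demand + MEB = 106.3 - 3.7q.
Set SMB = MC: 106.3 - 3.7q = 48.9 + 1.1q → q* = 11.9583.
The Pigouvian subsidy equals MEB at q*: 10.4 + 0.6×11.9583 = 17.5750.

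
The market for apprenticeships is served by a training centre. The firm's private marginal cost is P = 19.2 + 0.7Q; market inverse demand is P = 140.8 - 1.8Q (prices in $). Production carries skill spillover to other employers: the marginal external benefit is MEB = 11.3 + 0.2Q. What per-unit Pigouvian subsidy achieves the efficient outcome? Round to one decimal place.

Social marginal cost = private MC − MEB = 7.9 + 0.5Q.
Set SMC = demand: 7.9 + 0.5Q = 140.8 - 1.8Q → Q* = 57.7826.
The Pigouvian subsidy equals MEB at Q*: 11.3 + 0.2×57.7826 = 22.8565.

subsidy = $22.9 per unit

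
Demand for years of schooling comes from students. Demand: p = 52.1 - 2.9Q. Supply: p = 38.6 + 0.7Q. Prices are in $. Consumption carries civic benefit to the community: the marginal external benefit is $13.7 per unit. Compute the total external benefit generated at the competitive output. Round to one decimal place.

Market equilibrium (private): 38.6 + 0.7Q = 52.1 - 2.9Q → Q_m = 3.7500.
Total external benefit = MEB × Q_m = 13.7 × 3.7500 = 51.3750.

$51.4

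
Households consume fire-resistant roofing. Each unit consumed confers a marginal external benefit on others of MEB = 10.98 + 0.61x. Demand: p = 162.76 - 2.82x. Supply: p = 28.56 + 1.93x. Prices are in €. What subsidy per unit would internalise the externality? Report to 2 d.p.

Social marginal benefit = demand + MEB = 173.74 - 2.21x.
Set SMB = MC: 173.74 - 2.21x = 28.56 + 1.93x → x* = 35.0676.
The Pigouvian subsidy equals MEB at x*: 10.98 + 0.61×35.0676 = 32.3712.

subsidy = €32.37 per unit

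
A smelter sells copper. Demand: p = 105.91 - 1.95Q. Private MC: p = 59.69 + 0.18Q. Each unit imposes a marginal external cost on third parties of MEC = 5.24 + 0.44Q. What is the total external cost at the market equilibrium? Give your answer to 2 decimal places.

Market equilibrium (private): 59.69 + 0.18Q = 105.91 - 1.95Q → Q_m = 21.6995.
Total external cost = ∫₀^{Q_m} (5.24 + 0.44Q) dQ = 5.24×21.6995 + ½×0.44×21.6995² = 217.2964.

217.30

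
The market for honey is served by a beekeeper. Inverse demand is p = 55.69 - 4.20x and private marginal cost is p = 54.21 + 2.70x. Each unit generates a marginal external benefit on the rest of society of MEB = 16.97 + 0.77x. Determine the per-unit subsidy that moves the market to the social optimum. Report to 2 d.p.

Social marginal cost = private MC − MEB = 37.24 + 1.93x.
Set SMC = demand: 37.24 + 1.93x = 55.69 - 4.20x → x* = 3.0098.
The Pigouvian subsidy equals MEB at x*: 16.97 + 0.77×3.0098 = 19.2875.

subsidy = 19.29 per unit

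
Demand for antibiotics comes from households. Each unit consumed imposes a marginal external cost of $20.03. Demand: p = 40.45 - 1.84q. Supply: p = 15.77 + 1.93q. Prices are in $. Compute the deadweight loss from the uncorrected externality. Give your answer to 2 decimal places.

Market equilibrium (private): 15.77 + 1.93q = 40.45 - 1.84q → q_m = 6.5464.
Social marginal benefit = demand − MEC = 20.42 - 1.84q.
Set SMB = MC: 20.42 - 1.84q = 15.77 + 1.93q → q* = 1.2334.
Between q* and q_m the wedge MC − SMB runs linearly from 0 to MEC(q_m), so the loss is a triangle.
DWL = ½ × 5.3130 × 20.0300 = 53.2097.

DWL = $53.21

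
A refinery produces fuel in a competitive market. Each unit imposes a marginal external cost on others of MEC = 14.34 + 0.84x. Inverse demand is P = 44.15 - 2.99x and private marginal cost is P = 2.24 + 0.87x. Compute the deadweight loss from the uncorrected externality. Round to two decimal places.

Market equilibrium (private): 2.24 + 0.87x = 44.15 - 2.99x → x_m = 10.8575.
Social marginal cost = private MC + MEC = 16.58 + 1.71x.
Set SMC = demand: 16.58 + 1.71x = 44.15 - 2.99x → x* = 5.8660.
Height of the DWL triangle at x_m is SMC(x_m) − demand(x_m) = MEC(x_m) = 23.4603.
DWL = ½ × 4.9915 × 23.4603 = 58.5510.

DWL = 58.55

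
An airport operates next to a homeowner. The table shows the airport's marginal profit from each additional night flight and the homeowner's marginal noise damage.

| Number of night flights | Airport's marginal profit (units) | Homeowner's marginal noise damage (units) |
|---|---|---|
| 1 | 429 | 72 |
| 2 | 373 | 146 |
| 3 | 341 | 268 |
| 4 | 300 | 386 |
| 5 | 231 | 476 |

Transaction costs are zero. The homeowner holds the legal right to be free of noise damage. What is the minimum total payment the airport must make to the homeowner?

Efficient level: marginal profit ≥ marginal noise damage through level 3, so k* = 3.
With the homeowner holding the right, the airport must at least compensate total damage at k*: 72 + 146 + 268 = 486.

486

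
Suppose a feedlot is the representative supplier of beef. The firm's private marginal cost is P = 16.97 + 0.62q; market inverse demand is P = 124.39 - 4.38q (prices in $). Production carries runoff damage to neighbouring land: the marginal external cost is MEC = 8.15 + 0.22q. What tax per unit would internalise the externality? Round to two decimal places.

tax = $12.33 per unit

Social marginal cost = private MC + MEC = 25.12 + 0.84q.
Set SMC = demand: 25.12 + 0.84q = 124.39 - 4.38q → q* = 19.0172.
The Pigouvian tax equals MEC at q*: 8.15 + 0.22×19.0172 = 12.3338.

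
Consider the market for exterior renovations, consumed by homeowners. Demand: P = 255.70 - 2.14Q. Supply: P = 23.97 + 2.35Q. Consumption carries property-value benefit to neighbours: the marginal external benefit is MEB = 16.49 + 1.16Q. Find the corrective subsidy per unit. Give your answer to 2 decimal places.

Social marginal benefit = demand + MEB = 272.19 - 0.98Q.
Set SMB = MC: 272.19 - 0.98Q = 23.97 + 2.35Q → Q* = 74.5405.
The Pigouvian subsidy equals MEB at Q*: 16.49 + 1.16×74.5405 = 102.9570.

subsidy = 102.96 per unit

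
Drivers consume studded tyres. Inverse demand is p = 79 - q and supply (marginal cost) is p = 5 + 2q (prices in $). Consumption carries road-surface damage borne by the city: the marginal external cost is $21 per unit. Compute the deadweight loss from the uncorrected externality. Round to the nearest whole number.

Market equilibrium (private): 5 + 2q = 79 - q → q_m = 24.6667.
Social marginal benefit = demand − MEC = 58 - q.
Set SMB = MC: 58 - q = 5 + 2q → q* = 17.6667.
The loss is the area between SMB and MC from q* to q_m; with linear curves that's a triangle of height MEC(q_m).
DWL = ½ × 7.0000 × 21.0000 = 73.5000.

DWL = $74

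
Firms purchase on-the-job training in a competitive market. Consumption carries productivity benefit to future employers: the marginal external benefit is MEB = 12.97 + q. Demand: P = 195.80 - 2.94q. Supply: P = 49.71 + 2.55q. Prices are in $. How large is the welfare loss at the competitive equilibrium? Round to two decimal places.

DWL = $174.45

Market equilibrium (private): 49.71 + 2.55q = 195.80 - 2.94q → q_m = 26.6102.
Social marginal benefit = demand + MEB = 208.77 - 1.94q.
Set SMB = MC: 208.77 - 1.94q = 49.71 + 2.55q → q* = 35.4254.
Height of the DWL triangle at q_m is SMB(q_m) − MC(q_m) = MEB(q_m) = 39.5802.
DWL = ½ × 8.8152 × 39.5802 = 174.4537.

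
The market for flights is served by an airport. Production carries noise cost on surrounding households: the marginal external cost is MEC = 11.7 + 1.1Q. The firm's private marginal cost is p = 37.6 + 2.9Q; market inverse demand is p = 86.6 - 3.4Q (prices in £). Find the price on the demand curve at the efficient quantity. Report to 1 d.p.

P = £69.5

Social marginal cost = private MC + MEC = 49.3 + 4.0Q.
Set SMC = demand: 49.3 + 4.0Q = 86.6 - 3.4Q → Q* = 5.0405.
Consumer price on the demand curve at Q*: 86.6 − 3.4×5.0405 = 69.4623.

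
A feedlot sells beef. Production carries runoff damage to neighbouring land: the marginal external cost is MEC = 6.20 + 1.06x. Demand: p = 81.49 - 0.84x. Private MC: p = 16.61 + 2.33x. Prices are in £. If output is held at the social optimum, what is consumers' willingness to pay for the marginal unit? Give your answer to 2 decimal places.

P = £69.84

Social marginal cost = private MC + MEC = 22.81 + 3.39x.
Set SMC = demand: 22.81 + 3.39x = 81.49 - 0.84x → x* = 13.8723.
Consumer price on the demand curve at x*: 81.49 − 0.84×13.8723 = 69.8373.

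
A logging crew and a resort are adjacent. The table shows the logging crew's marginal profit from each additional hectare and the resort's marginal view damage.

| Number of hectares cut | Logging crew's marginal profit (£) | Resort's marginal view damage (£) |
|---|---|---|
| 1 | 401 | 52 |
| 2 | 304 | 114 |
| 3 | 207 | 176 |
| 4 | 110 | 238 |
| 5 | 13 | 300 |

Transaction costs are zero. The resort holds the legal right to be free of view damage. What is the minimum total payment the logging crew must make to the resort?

£342

Efficient level: marginal profit ≥ marginal view damage through level 3, so k* = 3.
With the resort holding the right, the logging crew must at least compensate total damage at k*: 52 + 114 + 176 = 342.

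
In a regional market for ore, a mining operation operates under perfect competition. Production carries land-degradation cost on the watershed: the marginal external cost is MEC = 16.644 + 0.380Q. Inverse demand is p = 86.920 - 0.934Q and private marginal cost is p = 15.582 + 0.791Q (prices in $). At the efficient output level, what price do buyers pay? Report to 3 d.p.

Social marginal cost = private MC + MEC = 32.226 + 1.171Q.
Set SMC = demand: 32.226 + 1.171Q = 86.920 - 0.934Q → Q* = 25.9829.
Consumer price on the demand curve at Q*: 86.920 − 0.934×25.9829 = 62.6520.

P = $62.652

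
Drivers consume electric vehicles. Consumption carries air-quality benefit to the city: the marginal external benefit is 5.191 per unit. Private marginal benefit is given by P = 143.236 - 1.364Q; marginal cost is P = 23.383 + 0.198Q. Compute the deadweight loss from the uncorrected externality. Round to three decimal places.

Market equilibrium (private): 23.383 + 0.198Q = 143.236 - 1.364Q → Q_m = 76.7305.
Social marginal benefit = demand + MEB = 148.427 - 1.364Q.
Set SMB = MC: 148.427 - 1.364Q = 23.383 + 0.198Q → Q* = 80.0538.
Between Q* and Q_m the wedge SMB − MC runs linearly from 0 to MEB(Q_m), so the loss is a triangle.
DWL = ½ × 3.3233 × 5.1910 = 8.6256.

DWL = 8.626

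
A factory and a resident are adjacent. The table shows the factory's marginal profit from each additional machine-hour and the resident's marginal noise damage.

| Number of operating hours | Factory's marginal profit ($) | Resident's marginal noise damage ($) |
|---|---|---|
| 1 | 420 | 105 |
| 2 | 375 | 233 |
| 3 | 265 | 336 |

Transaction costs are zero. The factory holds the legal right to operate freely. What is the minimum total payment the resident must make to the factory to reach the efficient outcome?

$265

Left alone the factory would choose level 3 (marginal profit stays positive).
Efficient level: k* = 2 (marginal profit ≥ marginal noise damage through 2).
The resident must at least cover the factory's forgone profit from cutting 3→2: 265 = 265.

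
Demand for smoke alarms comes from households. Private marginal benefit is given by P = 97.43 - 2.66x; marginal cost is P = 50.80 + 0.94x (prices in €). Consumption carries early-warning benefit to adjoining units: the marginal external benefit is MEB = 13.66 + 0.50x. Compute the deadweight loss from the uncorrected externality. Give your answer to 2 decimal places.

DWL = €65.40

Market equilibrium (private): 50.80 + 0.94x = 97.43 - 2.66x → x_m = 12.9528.
Social marginal benefit = demand + MEB = 111.09 - 2.16x.
Set SMB = MC: 111.09 - 2.16x = 50.80 + 0.94x → x* = 19.4484.
Height of the DWL triangle at x_m is SMB(x_m) − MC(x_m) = MEB(x_m) = 20.1364.
DWL = ½ × 6.4956 × 20.1364 = 65.3990.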